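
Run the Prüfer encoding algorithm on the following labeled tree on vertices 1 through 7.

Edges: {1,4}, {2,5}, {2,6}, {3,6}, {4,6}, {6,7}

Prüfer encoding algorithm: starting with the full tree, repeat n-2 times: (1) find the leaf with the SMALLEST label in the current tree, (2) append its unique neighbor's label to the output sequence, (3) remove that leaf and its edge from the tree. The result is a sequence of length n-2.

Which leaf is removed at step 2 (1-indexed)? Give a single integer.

Step 1: current leaves = {1,3,5,7}. Remove leaf 1 (neighbor: 4).
Step 2: current leaves = {3,4,5,7}. Remove leaf 3 (neighbor: 6).

Answer: 3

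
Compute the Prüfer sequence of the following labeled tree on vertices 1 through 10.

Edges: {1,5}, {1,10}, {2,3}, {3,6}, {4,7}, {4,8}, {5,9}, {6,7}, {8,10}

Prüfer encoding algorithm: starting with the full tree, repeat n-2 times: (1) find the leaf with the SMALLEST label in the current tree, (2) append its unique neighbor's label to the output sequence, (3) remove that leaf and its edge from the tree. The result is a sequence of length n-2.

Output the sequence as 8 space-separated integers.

Answer: 3 6 7 4 8 10 5 1

Derivation:
Step 1: leaves = {2,9}. Remove smallest leaf 2, emit neighbor 3.
Step 2: leaves = {3,9}. Remove smallest leaf 3, emit neighbor 6.
Step 3: leaves = {6,9}. Remove smallest leaf 6, emit neighbor 7.
Step 4: leaves = {7,9}. Remove smallest leaf 7, emit neighbor 4.
Step 5: leaves = {4,9}. Remove smallest leaf 4, emit neighbor 8.
Step 6: leaves = {8,9}. Remove smallest leaf 8, emit neighbor 10.
Step 7: leaves = {9,10}. Remove smallest leaf 9, emit neighbor 5.
Step 8: leaves = {5,10}. Remove smallest leaf 5, emit neighbor 1.
Done: 2 vertices remain (1, 10). Sequence = [3 6 7 4 8 10 5 1]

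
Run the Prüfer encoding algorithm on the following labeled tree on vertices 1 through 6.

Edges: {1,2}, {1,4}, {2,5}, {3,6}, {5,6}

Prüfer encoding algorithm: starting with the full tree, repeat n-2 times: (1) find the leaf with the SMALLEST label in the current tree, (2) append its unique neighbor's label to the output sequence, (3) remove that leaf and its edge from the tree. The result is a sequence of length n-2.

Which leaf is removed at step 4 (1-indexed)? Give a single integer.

Step 1: current leaves = {3,4}. Remove leaf 3 (neighbor: 6).
Step 2: current leaves = {4,6}. Remove leaf 4 (neighbor: 1).
Step 3: current leaves = {1,6}. Remove leaf 1 (neighbor: 2).
Step 4: current leaves = {2,6}. Remove leaf 2 (neighbor: 5).

Answer: 2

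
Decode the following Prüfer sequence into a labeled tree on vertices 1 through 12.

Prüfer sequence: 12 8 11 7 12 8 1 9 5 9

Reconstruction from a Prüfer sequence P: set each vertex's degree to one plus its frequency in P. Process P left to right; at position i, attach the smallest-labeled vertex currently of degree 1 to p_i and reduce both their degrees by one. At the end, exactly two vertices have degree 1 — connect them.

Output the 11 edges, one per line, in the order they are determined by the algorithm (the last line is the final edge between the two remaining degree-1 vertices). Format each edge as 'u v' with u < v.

Answer: 2 12
3 8
4 11
6 7
7 12
8 10
1 8
1 9
5 11
5 9
9 12

Derivation:
Initial degrees: {1:2, 2:1, 3:1, 4:1, 5:2, 6:1, 7:2, 8:3, 9:3, 10:1, 11:2, 12:3}
Step 1: smallest deg-1 vertex = 2, p_1 = 12. Add edge {2,12}. Now deg[2]=0, deg[12]=2.
Step 2: smallest deg-1 vertex = 3, p_2 = 8. Add edge {3,8}. Now deg[3]=0, deg[8]=2.
Step 3: smallest deg-1 vertex = 4, p_3 = 11. Add edge {4,11}. Now deg[4]=0, deg[11]=1.
Step 4: smallest deg-1 vertex = 6, p_4 = 7. Add edge {6,7}. Now deg[6]=0, deg[7]=1.
Step 5: smallest deg-1 vertex = 7, p_5 = 12. Add edge {7,12}. Now deg[7]=0, deg[12]=1.
Step 6: smallest deg-1 vertex = 10, p_6 = 8. Add edge {8,10}. Now deg[10]=0, deg[8]=1.
Step 7: smallest deg-1 vertex = 8, p_7 = 1. Add edge {1,8}. Now deg[8]=0, deg[1]=1.
Step 8: smallest deg-1 vertex = 1, p_8 = 9. Add edge {1,9}. Now deg[1]=0, deg[9]=2.
Step 9: smallest deg-1 vertex = 11, p_9 = 5. Add edge {5,11}. Now deg[11]=0, deg[5]=1.
Step 10: smallest deg-1 vertex = 5, p_10 = 9. Add edge {5,9}. Now deg[5]=0, deg[9]=1.
Final: two remaining deg-1 vertices are 9, 12. Add edge {9,12}.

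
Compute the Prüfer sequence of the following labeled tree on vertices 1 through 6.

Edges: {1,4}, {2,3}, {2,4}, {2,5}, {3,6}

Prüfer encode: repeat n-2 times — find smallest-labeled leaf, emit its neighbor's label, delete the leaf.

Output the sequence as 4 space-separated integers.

Step 1: leaves = {1,5,6}. Remove smallest leaf 1, emit neighbor 4.
Step 2: leaves = {4,5,6}. Remove smallest leaf 4, emit neighbor 2.
Step 3: leaves = {5,6}. Remove smallest leaf 5, emit neighbor 2.
Step 4: leaves = {2,6}. Remove smallest leaf 2, emit neighbor 3.
Done: 2 vertices remain (3, 6). Sequence = [4 2 2 3]

Answer: 4 2 2 3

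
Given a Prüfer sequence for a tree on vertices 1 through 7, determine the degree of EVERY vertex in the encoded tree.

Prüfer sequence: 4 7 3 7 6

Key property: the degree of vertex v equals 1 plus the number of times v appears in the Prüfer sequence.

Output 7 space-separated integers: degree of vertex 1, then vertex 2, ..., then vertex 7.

p_1 = 4: count[4] becomes 1
p_2 = 7: count[7] becomes 1
p_3 = 3: count[3] becomes 1
p_4 = 7: count[7] becomes 2
p_5 = 6: count[6] becomes 1
Degrees (1 + count): deg[1]=1+0=1, deg[2]=1+0=1, deg[3]=1+1=2, deg[4]=1+1=2, deg[5]=1+0=1, deg[6]=1+1=2, deg[7]=1+2=3

Answer: 1 1 2 2 1 2 3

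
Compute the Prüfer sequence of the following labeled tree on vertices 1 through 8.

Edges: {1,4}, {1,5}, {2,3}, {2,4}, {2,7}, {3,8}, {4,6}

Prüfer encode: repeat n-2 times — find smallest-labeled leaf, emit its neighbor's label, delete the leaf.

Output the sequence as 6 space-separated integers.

Answer: 1 4 4 2 2 3

Derivation:
Step 1: leaves = {5,6,7,8}. Remove smallest leaf 5, emit neighbor 1.
Step 2: leaves = {1,6,7,8}. Remove smallest leaf 1, emit neighbor 4.
Step 3: leaves = {6,7,8}. Remove smallest leaf 6, emit neighbor 4.
Step 4: leaves = {4,7,8}. Remove smallest leaf 4, emit neighbor 2.
Step 5: leaves = {7,8}. Remove smallest leaf 7, emit neighbor 2.
Step 6: leaves = {2,8}. Remove smallest leaf 2, emit neighbor 3.
Done: 2 vertices remain (3, 8). Sequence = [1 4 4 2 2 3]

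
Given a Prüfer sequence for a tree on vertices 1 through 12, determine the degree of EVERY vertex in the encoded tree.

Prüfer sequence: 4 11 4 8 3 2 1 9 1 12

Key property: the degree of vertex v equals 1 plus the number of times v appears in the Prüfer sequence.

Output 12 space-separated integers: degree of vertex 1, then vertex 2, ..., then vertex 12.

p_1 = 4: count[4] becomes 1
p_2 = 11: count[11] becomes 1
p_3 = 4: count[4] becomes 2
p_4 = 8: count[8] becomes 1
p_5 = 3: count[3] becomes 1
p_6 = 2: count[2] becomes 1
p_7 = 1: count[1] becomes 1
p_8 = 9: count[9] becomes 1
p_9 = 1: count[1] becomes 2
p_10 = 12: count[12] becomes 1
Degrees (1 + count): deg[1]=1+2=3, deg[2]=1+1=2, deg[3]=1+1=2, deg[4]=1+2=3, deg[5]=1+0=1, deg[6]=1+0=1, deg[7]=1+0=1, deg[8]=1+1=2, deg[9]=1+1=2, deg[10]=1+0=1, deg[11]=1+1=2, deg[12]=1+1=2

Answer: 3 2 2 3 1 1 1 2 2 1 2 2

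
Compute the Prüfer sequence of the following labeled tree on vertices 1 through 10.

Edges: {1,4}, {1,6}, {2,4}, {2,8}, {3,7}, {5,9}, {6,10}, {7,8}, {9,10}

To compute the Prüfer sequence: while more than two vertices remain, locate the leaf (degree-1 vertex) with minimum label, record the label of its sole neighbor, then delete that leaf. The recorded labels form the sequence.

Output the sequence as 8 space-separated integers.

Answer: 7 9 8 2 4 1 6 10

Derivation:
Step 1: leaves = {3,5}. Remove smallest leaf 3, emit neighbor 7.
Step 2: leaves = {5,7}. Remove smallest leaf 5, emit neighbor 9.
Step 3: leaves = {7,9}. Remove smallest leaf 7, emit neighbor 8.
Step 4: leaves = {8,9}. Remove smallest leaf 8, emit neighbor 2.
Step 5: leaves = {2,9}. Remove smallest leaf 2, emit neighbor 4.
Step 6: leaves = {4,9}. Remove smallest leaf 4, emit neighbor 1.
Step 7: leaves = {1,9}. Remove smallest leaf 1, emit neighbor 6.
Step 8: leaves = {6,9}. Remove smallest leaf 6, emit neighbor 10.
Done: 2 vertices remain (9, 10). Sequence = [7 9 8 2 4 1 6 10]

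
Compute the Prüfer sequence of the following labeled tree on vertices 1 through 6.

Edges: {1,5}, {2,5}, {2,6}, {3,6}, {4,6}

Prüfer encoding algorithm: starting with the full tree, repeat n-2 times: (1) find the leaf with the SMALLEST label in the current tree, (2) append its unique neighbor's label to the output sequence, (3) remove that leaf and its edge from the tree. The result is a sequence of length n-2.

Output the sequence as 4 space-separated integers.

Answer: 5 6 6 2

Derivation:
Step 1: leaves = {1,3,4}. Remove smallest leaf 1, emit neighbor 5.
Step 2: leaves = {3,4,5}. Remove smallest leaf 3, emit neighbor 6.
Step 3: leaves = {4,5}. Remove smallest leaf 4, emit neighbor 6.
Step 4: leaves = {5,6}. Remove smallest leaf 5, emit neighbor 2.
Done: 2 vertices remain (2, 6). Sequence = [5 6 6 2]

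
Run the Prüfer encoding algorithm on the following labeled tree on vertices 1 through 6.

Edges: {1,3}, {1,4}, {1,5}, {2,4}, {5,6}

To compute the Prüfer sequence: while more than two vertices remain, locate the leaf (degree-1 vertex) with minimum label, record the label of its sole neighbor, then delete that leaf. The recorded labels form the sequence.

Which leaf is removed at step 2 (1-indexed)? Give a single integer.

Answer: 3

Derivation:
Step 1: current leaves = {2,3,6}. Remove leaf 2 (neighbor: 4).
Step 2: current leaves = {3,4,6}. Remove leaf 3 (neighbor: 1).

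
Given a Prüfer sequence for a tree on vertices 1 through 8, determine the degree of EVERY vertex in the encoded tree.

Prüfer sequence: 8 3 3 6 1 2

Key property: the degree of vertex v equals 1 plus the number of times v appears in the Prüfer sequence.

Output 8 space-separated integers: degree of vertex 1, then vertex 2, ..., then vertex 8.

Answer: 2 2 3 1 1 2 1 2

Derivation:
p_1 = 8: count[8] becomes 1
p_2 = 3: count[3] becomes 1
p_3 = 3: count[3] becomes 2
p_4 = 6: count[6] becomes 1
p_5 = 1: count[1] becomes 1
p_6 = 2: count[2] becomes 1
Degrees (1 + count): deg[1]=1+1=2, deg[2]=1+1=2, deg[3]=1+2=3, deg[4]=1+0=1, deg[5]=1+0=1, deg[6]=1+1=2, deg[7]=1+0=1, deg[8]=1+1=2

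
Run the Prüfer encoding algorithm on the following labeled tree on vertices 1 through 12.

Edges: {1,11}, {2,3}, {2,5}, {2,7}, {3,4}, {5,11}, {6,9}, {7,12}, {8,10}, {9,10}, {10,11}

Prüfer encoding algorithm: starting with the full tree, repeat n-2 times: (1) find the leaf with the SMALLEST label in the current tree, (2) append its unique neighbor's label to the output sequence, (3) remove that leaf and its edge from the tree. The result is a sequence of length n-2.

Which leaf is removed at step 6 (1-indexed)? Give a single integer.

Answer: 9

Derivation:
Step 1: current leaves = {1,4,6,8,12}. Remove leaf 1 (neighbor: 11).
Step 2: current leaves = {4,6,8,12}. Remove leaf 4 (neighbor: 3).
Step 3: current leaves = {3,6,8,12}. Remove leaf 3 (neighbor: 2).
Step 4: current leaves = {6,8,12}. Remove leaf 6 (neighbor: 9).
Step 5: current leaves = {8,9,12}. Remove leaf 8 (neighbor: 10).
Step 6: current leaves = {9,12}. Remove leaf 9 (neighbor: 10).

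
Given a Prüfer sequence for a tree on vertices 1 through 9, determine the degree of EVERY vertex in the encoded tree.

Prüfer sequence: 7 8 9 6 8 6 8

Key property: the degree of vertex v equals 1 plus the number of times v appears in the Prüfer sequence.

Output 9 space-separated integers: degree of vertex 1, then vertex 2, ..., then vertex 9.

Answer: 1 1 1 1 1 3 2 4 2

Derivation:
p_1 = 7: count[7] becomes 1
p_2 = 8: count[8] becomes 1
p_3 = 9: count[9] becomes 1
p_4 = 6: count[6] becomes 1
p_5 = 8: count[8] becomes 2
p_6 = 6: count[6] becomes 2
p_7 = 8: count[8] becomes 3
Degrees (1 + count): deg[1]=1+0=1, deg[2]=1+0=1, deg[3]=1+0=1, deg[4]=1+0=1, deg[5]=1+0=1, deg[6]=1+2=3, deg[7]=1+1=2, deg[8]=1+3=4, deg[9]=1+1=2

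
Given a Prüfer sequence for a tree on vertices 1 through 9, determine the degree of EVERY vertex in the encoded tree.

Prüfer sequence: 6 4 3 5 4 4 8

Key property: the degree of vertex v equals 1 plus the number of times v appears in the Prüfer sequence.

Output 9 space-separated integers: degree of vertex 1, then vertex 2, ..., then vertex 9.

p_1 = 6: count[6] becomes 1
p_2 = 4: count[4] becomes 1
p_3 = 3: count[3] becomes 1
p_4 = 5: count[5] becomes 1
p_5 = 4: count[4] becomes 2
p_6 = 4: count[4] becomes 3
p_7 = 8: count[8] becomes 1
Degrees (1 + count): deg[1]=1+0=1, deg[2]=1+0=1, deg[3]=1+1=2, deg[4]=1+3=4, deg[5]=1+1=2, deg[6]=1+1=2, deg[7]=1+0=1, deg[8]=1+1=2, deg[9]=1+0=1

Answer: 1 1 2 4 2 2 1 2 1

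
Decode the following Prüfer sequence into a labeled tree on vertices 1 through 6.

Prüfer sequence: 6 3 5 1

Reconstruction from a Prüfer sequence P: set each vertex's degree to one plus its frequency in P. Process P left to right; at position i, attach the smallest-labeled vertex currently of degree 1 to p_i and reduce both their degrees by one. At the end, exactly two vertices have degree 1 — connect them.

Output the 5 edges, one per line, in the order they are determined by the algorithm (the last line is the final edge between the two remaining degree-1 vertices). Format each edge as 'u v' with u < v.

Answer: 2 6
3 4
3 5
1 5
1 6

Derivation:
Initial degrees: {1:2, 2:1, 3:2, 4:1, 5:2, 6:2}
Step 1: smallest deg-1 vertex = 2, p_1 = 6. Add edge {2,6}. Now deg[2]=0, deg[6]=1.
Step 2: smallest deg-1 vertex = 4, p_2 = 3. Add edge {3,4}. Now deg[4]=0, deg[3]=1.
Step 3: smallest deg-1 vertex = 3, p_3 = 5. Add edge {3,5}. Now deg[3]=0, deg[5]=1.
Step 4: smallest deg-1 vertex = 5, p_4 = 1. Add edge {1,5}. Now deg[5]=0, deg[1]=1.
Final: two remaining deg-1 vertices are 1, 6. Add edge {1,6}.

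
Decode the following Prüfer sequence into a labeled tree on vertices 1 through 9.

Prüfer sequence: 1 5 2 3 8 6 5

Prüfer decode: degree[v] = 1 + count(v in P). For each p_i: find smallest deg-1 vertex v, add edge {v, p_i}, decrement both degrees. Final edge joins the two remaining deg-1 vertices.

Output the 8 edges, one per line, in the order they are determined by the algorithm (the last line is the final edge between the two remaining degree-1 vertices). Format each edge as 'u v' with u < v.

Answer: 1 4
1 5
2 7
2 3
3 8
6 8
5 6
5 9

Derivation:
Initial degrees: {1:2, 2:2, 3:2, 4:1, 5:3, 6:2, 7:1, 8:2, 9:1}
Step 1: smallest deg-1 vertex = 4, p_1 = 1. Add edge {1,4}. Now deg[4]=0, deg[1]=1.
Step 2: smallest deg-1 vertex = 1, p_2 = 5. Add edge {1,5}. Now deg[1]=0, deg[5]=2.
Step 3: smallest deg-1 vertex = 7, p_3 = 2. Add edge {2,7}. Now deg[7]=0, deg[2]=1.
Step 4: smallest deg-1 vertex = 2, p_4 = 3. Add edge {2,3}. Now deg[2]=0, deg[3]=1.
Step 5: smallest deg-1 vertex = 3, p_5 = 8. Add edge {3,8}. Now deg[3]=0, deg[8]=1.
Step 6: smallest deg-1 vertex = 8, p_6 = 6. Add edge {6,8}. Now deg[8]=0, deg[6]=1.
Step 7: smallest deg-1 vertex = 6, p_7 = 5. Add edge {5,6}. Now deg[6]=0, deg[5]=1.
Final: two remaining deg-1 vertices are 5, 9. Add edge {5,9}.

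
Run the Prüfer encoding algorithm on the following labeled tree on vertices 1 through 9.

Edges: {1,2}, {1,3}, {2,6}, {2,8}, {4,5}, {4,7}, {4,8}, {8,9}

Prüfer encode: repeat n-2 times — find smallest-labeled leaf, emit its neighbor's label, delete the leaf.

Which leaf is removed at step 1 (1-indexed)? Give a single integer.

Answer: 3

Derivation:
Step 1: current leaves = {3,5,6,7,9}. Remove leaf 3 (neighbor: 1).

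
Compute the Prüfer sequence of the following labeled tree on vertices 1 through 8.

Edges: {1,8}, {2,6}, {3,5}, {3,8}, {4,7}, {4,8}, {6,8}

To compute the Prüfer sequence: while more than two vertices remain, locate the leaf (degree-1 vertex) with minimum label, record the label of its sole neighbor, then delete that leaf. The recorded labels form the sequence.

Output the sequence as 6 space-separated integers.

Step 1: leaves = {1,2,5,7}. Remove smallest leaf 1, emit neighbor 8.
Step 2: leaves = {2,5,7}. Remove smallest leaf 2, emit neighbor 6.
Step 3: leaves = {5,6,7}. Remove smallest leaf 5, emit neighbor 3.
Step 4: leaves = {3,6,7}. Remove smallest leaf 3, emit neighbor 8.
Step 5: leaves = {6,7}. Remove smallest leaf 6, emit neighbor 8.
Step 6: leaves = {7,8}. Remove smallest leaf 7, emit neighbor 4.
Done: 2 vertices remain (4, 8). Sequence = [8 6 3 8 8 4]

Answer: 8 6 3 8 8 4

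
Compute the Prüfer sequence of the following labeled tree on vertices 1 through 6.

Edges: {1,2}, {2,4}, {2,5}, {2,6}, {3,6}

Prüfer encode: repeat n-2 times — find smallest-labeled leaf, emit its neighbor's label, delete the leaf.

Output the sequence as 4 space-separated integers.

Step 1: leaves = {1,3,4,5}. Remove smallest leaf 1, emit neighbor 2.
Step 2: leaves = {3,4,5}. Remove smallest leaf 3, emit neighbor 6.
Step 3: leaves = {4,5,6}. Remove smallest leaf 4, emit neighbor 2.
Step 4: leaves = {5,6}. Remove smallest leaf 5, emit neighbor 2.
Done: 2 vertices remain (2, 6). Sequence = [2 6 2 2]

Answer: 2 6 2 2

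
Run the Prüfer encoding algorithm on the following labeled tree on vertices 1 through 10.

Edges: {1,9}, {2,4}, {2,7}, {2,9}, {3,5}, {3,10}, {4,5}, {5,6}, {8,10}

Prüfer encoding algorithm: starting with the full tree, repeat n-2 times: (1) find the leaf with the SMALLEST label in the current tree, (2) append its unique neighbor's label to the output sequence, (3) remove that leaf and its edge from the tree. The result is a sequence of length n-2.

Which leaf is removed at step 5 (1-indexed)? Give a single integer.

Step 1: current leaves = {1,6,7,8}. Remove leaf 1 (neighbor: 9).
Step 2: current leaves = {6,7,8,9}. Remove leaf 6 (neighbor: 5).
Step 3: current leaves = {7,8,9}. Remove leaf 7 (neighbor: 2).
Step 4: current leaves = {8,9}. Remove leaf 8 (neighbor: 10).
Step 5: current leaves = {9,10}. Remove leaf 9 (neighbor: 2).

Answer: 9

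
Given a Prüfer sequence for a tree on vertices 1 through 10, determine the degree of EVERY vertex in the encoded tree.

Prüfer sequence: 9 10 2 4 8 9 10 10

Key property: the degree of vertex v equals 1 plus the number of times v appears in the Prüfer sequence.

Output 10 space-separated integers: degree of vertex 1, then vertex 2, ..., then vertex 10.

Answer: 1 2 1 2 1 1 1 2 3 4

Derivation:
p_1 = 9: count[9] becomes 1
p_2 = 10: count[10] becomes 1
p_3 = 2: count[2] becomes 1
p_4 = 4: count[4] becomes 1
p_5 = 8: count[8] becomes 1
p_6 = 9: count[9] becomes 2
p_7 = 10: count[10] becomes 2
p_8 = 10: count[10] becomes 3
Degrees (1 + count): deg[1]=1+0=1, deg[2]=1+1=2, deg[3]=1+0=1, deg[4]=1+1=2, deg[5]=1+0=1, deg[6]=1+0=1, deg[7]=1+0=1, deg[8]=1+1=2, deg[9]=1+2=3, deg[10]=1+3=4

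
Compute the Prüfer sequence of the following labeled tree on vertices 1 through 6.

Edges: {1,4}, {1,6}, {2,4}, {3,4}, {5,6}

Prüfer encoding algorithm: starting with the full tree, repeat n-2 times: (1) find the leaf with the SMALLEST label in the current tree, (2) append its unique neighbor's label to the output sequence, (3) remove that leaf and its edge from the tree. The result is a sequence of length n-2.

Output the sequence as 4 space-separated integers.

Step 1: leaves = {2,3,5}. Remove smallest leaf 2, emit neighbor 4.
Step 2: leaves = {3,5}. Remove smallest leaf 3, emit neighbor 4.
Step 3: leaves = {4,5}. Remove smallest leaf 4, emit neighbor 1.
Step 4: leaves = {1,5}. Remove smallest leaf 1, emit neighbor 6.
Done: 2 vertices remain (5, 6). Sequence = [4 4 1 6]

Answer: 4 4 1 6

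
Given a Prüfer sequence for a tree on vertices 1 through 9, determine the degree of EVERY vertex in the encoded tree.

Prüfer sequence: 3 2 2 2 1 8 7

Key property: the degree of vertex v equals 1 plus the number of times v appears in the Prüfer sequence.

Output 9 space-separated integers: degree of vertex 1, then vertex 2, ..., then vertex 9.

p_1 = 3: count[3] becomes 1
p_2 = 2: count[2] becomes 1
p_3 = 2: count[2] becomes 2
p_4 = 2: count[2] becomes 3
p_5 = 1: count[1] becomes 1
p_6 = 8: count[8] becomes 1
p_7 = 7: count[7] becomes 1
Degrees (1 + count): deg[1]=1+1=2, deg[2]=1+3=4, deg[3]=1+1=2, deg[4]=1+0=1, deg[5]=1+0=1, deg[6]=1+0=1, deg[7]=1+1=2, deg[8]=1+1=2, deg[9]=1+0=1

Answer: 2 4 2 1 1 1 2 2 1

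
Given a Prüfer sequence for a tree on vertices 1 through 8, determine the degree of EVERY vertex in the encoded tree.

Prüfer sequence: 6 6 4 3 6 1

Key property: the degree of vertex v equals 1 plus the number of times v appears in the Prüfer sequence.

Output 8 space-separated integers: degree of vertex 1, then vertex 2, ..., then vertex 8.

p_1 = 6: count[6] becomes 1
p_2 = 6: count[6] becomes 2
p_3 = 4: count[4] becomes 1
p_4 = 3: count[3] becomes 1
p_5 = 6: count[6] becomes 3
p_6 = 1: count[1] becomes 1
Degrees (1 + count): deg[1]=1+1=2, deg[2]=1+0=1, deg[3]=1+1=2, deg[4]=1+1=2, deg[5]=1+0=1, deg[6]=1+3=4, deg[7]=1+0=1, deg[8]=1+0=1

Answer: 2 1 2 2 1 4 1 1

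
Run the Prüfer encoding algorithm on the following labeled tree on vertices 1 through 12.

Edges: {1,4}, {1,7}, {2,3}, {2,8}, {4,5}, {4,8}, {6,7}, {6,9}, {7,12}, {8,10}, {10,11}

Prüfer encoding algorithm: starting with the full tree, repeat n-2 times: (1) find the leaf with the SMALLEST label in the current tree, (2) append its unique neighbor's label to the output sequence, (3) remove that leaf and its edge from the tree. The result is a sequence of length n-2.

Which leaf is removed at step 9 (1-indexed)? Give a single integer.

Step 1: current leaves = {3,5,9,11,12}. Remove leaf 3 (neighbor: 2).
Step 2: current leaves = {2,5,9,11,12}. Remove leaf 2 (neighbor: 8).
Step 3: current leaves = {5,9,11,12}. Remove leaf 5 (neighbor: 4).
Step 4: current leaves = {9,11,12}. Remove leaf 9 (neighbor: 6).
Step 5: current leaves = {6,11,12}. Remove leaf 6 (neighbor: 7).
Step 6: current leaves = {11,12}. Remove leaf 11 (neighbor: 10).
Step 7: current leaves = {10,12}. Remove leaf 10 (neighbor: 8).
Step 8: current leaves = {8,12}. Remove leaf 8 (neighbor: 4).
Step 9: current leaves = {4,12}. Remove leaf 4 (neighbor: 1).

Answer: 4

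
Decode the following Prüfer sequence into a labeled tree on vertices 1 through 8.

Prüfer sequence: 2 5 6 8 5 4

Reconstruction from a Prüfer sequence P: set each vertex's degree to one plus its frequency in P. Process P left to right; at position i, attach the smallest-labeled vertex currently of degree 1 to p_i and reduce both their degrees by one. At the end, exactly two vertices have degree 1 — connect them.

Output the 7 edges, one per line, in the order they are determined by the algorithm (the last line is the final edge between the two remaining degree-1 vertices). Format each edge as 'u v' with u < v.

Answer: 1 2
2 5
3 6
6 8
5 7
4 5
4 8

Derivation:
Initial degrees: {1:1, 2:2, 3:1, 4:2, 5:3, 6:2, 7:1, 8:2}
Step 1: smallest deg-1 vertex = 1, p_1 = 2. Add edge {1,2}. Now deg[1]=0, deg[2]=1.
Step 2: smallest deg-1 vertex = 2, p_2 = 5. Add edge {2,5}. Now deg[2]=0, deg[5]=2.
Step 3: smallest deg-1 vertex = 3, p_3 = 6. Add edge {3,6}. Now deg[3]=0, deg[6]=1.
Step 4: smallest deg-1 vertex = 6, p_4 = 8. Add edge {6,8}. Now deg[6]=0, deg[8]=1.
Step 5: smallest deg-1 vertex = 7, p_5 = 5. Add edge {5,7}. Now deg[7]=0, deg[5]=1.
Step 6: smallest deg-1 vertex = 5, p_6 = 4. Add edge {4,5}. Now deg[5]=0, deg[4]=1.
Final: two remaining deg-1 vertices are 4, 8. Add edge {4,8}.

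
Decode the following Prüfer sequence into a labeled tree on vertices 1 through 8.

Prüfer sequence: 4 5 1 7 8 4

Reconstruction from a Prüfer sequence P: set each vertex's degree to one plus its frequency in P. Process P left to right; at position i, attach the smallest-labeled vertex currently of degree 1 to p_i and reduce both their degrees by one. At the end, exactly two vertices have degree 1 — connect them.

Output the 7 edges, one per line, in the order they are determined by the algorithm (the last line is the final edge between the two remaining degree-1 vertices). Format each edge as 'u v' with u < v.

Initial degrees: {1:2, 2:1, 3:1, 4:3, 5:2, 6:1, 7:2, 8:2}
Step 1: smallest deg-1 vertex = 2, p_1 = 4. Add edge {2,4}. Now deg[2]=0, deg[4]=2.
Step 2: smallest deg-1 vertex = 3, p_2 = 5. Add edge {3,5}. Now deg[3]=0, deg[5]=1.
Step 3: smallest deg-1 vertex = 5, p_3 = 1. Add edge {1,5}. Now deg[5]=0, deg[1]=1.
Step 4: smallest deg-1 vertex = 1, p_4 = 7. Add edge {1,7}. Now deg[1]=0, deg[7]=1.
Step 5: smallest deg-1 vertex = 6, p_5 = 8. Add edge {6,8}. Now deg[6]=0, deg[8]=1.
Step 6: smallest deg-1 vertex = 7, p_6 = 4. Add edge {4,7}. Now deg[7]=0, deg[4]=1.
Final: two remaining deg-1 vertices are 4, 8. Add edge {4,8}.

Answer: 2 4
3 5
1 5
1 7
6 8
4 7
4 8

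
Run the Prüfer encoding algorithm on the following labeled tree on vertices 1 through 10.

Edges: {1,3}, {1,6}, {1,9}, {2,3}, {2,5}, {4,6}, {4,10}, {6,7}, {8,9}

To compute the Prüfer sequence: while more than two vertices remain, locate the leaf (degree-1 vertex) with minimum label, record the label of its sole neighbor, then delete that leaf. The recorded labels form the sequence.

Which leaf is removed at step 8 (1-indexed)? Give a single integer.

Step 1: current leaves = {5,7,8,10}. Remove leaf 5 (neighbor: 2).
Step 2: current leaves = {2,7,8,10}. Remove leaf 2 (neighbor: 3).
Step 3: current leaves = {3,7,8,10}. Remove leaf 3 (neighbor: 1).
Step 4: current leaves = {7,8,10}. Remove leaf 7 (neighbor: 6).
Step 5: current leaves = {8,10}. Remove leaf 8 (neighbor: 9).
Step 6: current leaves = {9,10}. Remove leaf 9 (neighbor: 1).
Step 7: current leaves = {1,10}. Remove leaf 1 (neighbor: 6).
Step 8: current leaves = {6,10}. Remove leaf 6 (neighbor: 4).

Answer: 6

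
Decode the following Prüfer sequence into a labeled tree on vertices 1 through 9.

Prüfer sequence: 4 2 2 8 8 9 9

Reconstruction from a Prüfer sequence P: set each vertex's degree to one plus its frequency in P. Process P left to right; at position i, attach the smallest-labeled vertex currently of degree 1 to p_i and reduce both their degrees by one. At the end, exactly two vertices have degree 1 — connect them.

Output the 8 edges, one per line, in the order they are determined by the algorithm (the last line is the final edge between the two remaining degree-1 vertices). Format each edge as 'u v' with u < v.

Answer: 1 4
2 3
2 4
2 8
5 8
6 9
7 9
8 9

Derivation:
Initial degrees: {1:1, 2:3, 3:1, 4:2, 5:1, 6:1, 7:1, 8:3, 9:3}
Step 1: smallest deg-1 vertex = 1, p_1 = 4. Add edge {1,4}. Now deg[1]=0, deg[4]=1.
Step 2: smallest deg-1 vertex = 3, p_2 = 2. Add edge {2,3}. Now deg[3]=0, deg[2]=2.
Step 3: smallest deg-1 vertex = 4, p_3 = 2. Add edge {2,4}. Now deg[4]=0, deg[2]=1.
Step 4: smallest deg-1 vertex = 2, p_4 = 8. Add edge {2,8}. Now deg[2]=0, deg[8]=2.
Step 5: smallest deg-1 vertex = 5, p_5 = 8. Add edge {5,8}. Now deg[5]=0, deg[8]=1.
Step 6: smallest deg-1 vertex = 6, p_6 = 9. Add edge {6,9}. Now deg[6]=0, deg[9]=2.
Step 7: smallest deg-1 vertex = 7, p_7 = 9. Add edge {7,9}. Now deg[7]=0, deg[9]=1.
Final: two remaining deg-1 vertices are 8, 9. Add edge {8,9}.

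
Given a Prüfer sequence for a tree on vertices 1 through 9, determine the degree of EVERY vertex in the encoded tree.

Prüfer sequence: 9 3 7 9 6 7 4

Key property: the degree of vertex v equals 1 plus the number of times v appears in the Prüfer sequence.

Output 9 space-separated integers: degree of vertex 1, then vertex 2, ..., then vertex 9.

p_1 = 9: count[9] becomes 1
p_2 = 3: count[3] becomes 1
p_3 = 7: count[7] becomes 1
p_4 = 9: count[9] becomes 2
p_5 = 6: count[6] becomes 1
p_6 = 7: count[7] becomes 2
p_7 = 4: count[4] becomes 1
Degrees (1 + count): deg[1]=1+0=1, deg[2]=1+0=1, deg[3]=1+1=2, deg[4]=1+1=2, deg[5]=1+0=1, deg[6]=1+1=2, deg[7]=1+2=3, deg[8]=1+0=1, deg[9]=1+2=3

Answer: 1 1 2 2 1 2 3 1 3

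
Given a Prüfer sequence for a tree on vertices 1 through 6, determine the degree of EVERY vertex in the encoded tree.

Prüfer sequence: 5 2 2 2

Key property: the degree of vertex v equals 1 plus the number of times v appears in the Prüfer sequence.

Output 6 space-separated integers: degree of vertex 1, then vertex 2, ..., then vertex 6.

p_1 = 5: count[5] becomes 1
p_2 = 2: count[2] becomes 1
p_3 = 2: count[2] becomes 2
p_4 = 2: count[2] becomes 3
Degrees (1 + count): deg[1]=1+0=1, deg[2]=1+3=4, deg[3]=1+0=1, deg[4]=1+0=1, deg[5]=1+1=2, deg[6]=1+0=1

Answer: 1 4 1 1 2 1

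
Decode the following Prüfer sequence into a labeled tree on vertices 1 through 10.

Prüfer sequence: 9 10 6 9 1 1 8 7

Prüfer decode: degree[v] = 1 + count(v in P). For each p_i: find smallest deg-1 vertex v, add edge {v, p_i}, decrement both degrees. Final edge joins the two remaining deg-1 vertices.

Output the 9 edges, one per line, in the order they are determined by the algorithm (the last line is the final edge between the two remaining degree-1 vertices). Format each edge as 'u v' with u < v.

Initial degrees: {1:3, 2:1, 3:1, 4:1, 5:1, 6:2, 7:2, 8:2, 9:3, 10:2}
Step 1: smallest deg-1 vertex = 2, p_1 = 9. Add edge {2,9}. Now deg[2]=0, deg[9]=2.
Step 2: smallest deg-1 vertex = 3, p_2 = 10. Add edge {3,10}. Now deg[3]=0, deg[10]=1.
Step 3: smallest deg-1 vertex = 4, p_3 = 6. Add edge {4,6}. Now deg[4]=0, deg[6]=1.
Step 4: smallest deg-1 vertex = 5, p_4 = 9. Add edge {5,9}. Now deg[5]=0, deg[9]=1.
Step 5: smallest deg-1 vertex = 6, p_5 = 1. Add edge {1,6}. Now deg[6]=0, deg[1]=2.
Step 6: smallest deg-1 vertex = 9, p_6 = 1. Add edge {1,9}. Now deg[9]=0, deg[1]=1.
Step 7: smallest deg-1 vertex = 1, p_7 = 8. Add edge {1,8}. Now deg[1]=0, deg[8]=1.
Step 8: smallest deg-1 vertex = 8, p_8 = 7. Add edge {7,8}. Now deg[8]=0, deg[7]=1.
Final: two remaining deg-1 vertices are 7, 10. Add edge {7,10}.

Answer: 2 9
3 10
4 6
5 9
1 6
1 9
1 8
7 8
7 10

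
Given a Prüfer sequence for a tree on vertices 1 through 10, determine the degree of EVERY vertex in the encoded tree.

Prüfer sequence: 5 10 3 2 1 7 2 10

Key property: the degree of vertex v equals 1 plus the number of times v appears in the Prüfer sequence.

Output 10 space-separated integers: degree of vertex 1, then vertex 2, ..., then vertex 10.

p_1 = 5: count[5] becomes 1
p_2 = 10: count[10] becomes 1
p_3 = 3: count[3] becomes 1
p_4 = 2: count[2] becomes 1
p_5 = 1: count[1] becomes 1
p_6 = 7: count[7] becomes 1
p_7 = 2: count[2] becomes 2
p_8 = 10: count[10] becomes 2
Degrees (1 + count): deg[1]=1+1=2, deg[2]=1+2=3, deg[3]=1+1=2, deg[4]=1+0=1, deg[5]=1+1=2, deg[6]=1+0=1, deg[7]=1+1=2, deg[8]=1+0=1, deg[9]=1+0=1, deg[10]=1+2=3

Answer: 2 3 2 1 2 1 2 1 1 3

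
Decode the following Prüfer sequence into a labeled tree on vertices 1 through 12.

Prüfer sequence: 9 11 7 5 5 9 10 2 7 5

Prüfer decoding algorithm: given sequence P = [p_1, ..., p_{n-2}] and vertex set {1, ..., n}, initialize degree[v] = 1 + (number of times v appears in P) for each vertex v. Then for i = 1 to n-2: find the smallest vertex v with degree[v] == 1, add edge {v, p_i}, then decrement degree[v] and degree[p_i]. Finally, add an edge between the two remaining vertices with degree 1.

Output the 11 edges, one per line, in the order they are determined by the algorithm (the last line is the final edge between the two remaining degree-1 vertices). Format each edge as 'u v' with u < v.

Answer: 1 9
3 11
4 7
5 6
5 8
9 11
9 10
2 10
2 7
5 7
5 12

Derivation:
Initial degrees: {1:1, 2:2, 3:1, 4:1, 5:4, 6:1, 7:3, 8:1, 9:3, 10:2, 11:2, 12:1}
Step 1: smallest deg-1 vertex = 1, p_1 = 9. Add edge {1,9}. Now deg[1]=0, deg[9]=2.
Step 2: smallest deg-1 vertex = 3, p_2 = 11. Add edge {3,11}. Now deg[3]=0, deg[11]=1.
Step 3: smallest deg-1 vertex = 4, p_3 = 7. Add edge {4,7}. Now deg[4]=0, deg[7]=2.
Step 4: smallest deg-1 vertex = 6, p_4 = 5. Add edge {5,6}. Now deg[6]=0, deg[5]=3.
Step 5: smallest deg-1 vertex = 8, p_5 = 5. Add edge {5,8}. Now deg[8]=0, deg[5]=2.
Step 6: smallest deg-1 vertex = 11, p_6 = 9. Add edge {9,11}. Now deg[11]=0, deg[9]=1.
Step 7: smallest deg-1 vertex = 9, p_7 = 10. Add edge {9,10}. Now deg[9]=0, deg[10]=1.
Step 8: smallest deg-1 vertex = 10, p_8 = 2. Add edge {2,10}. Now deg[10]=0, deg[2]=1.
Step 9: smallest deg-1 vertex = 2, p_9 = 7. Add edge {2,7}. Now deg[2]=0, deg[7]=1.
Step 10: smallest deg-1 vertex = 7, p_10 = 5. Add edge {5,7}. Now deg[7]=0, deg[5]=1.
Final: two remaining deg-1 vertices are 5, 12. Add edge {5,12}.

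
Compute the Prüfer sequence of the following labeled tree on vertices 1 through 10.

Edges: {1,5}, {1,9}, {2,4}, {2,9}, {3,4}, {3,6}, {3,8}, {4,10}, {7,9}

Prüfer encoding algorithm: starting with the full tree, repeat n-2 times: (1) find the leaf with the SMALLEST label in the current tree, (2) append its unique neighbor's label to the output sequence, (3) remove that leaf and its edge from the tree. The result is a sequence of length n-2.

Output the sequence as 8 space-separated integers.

Answer: 1 9 3 9 3 4 2 4

Derivation:
Step 1: leaves = {5,6,7,8,10}. Remove smallest leaf 5, emit neighbor 1.
Step 2: leaves = {1,6,7,8,10}. Remove smallest leaf 1, emit neighbor 9.
Step 3: leaves = {6,7,8,10}. Remove smallest leaf 6, emit neighbor 3.
Step 4: leaves = {7,8,10}. Remove smallest leaf 7, emit neighbor 9.
Step 5: leaves = {8,9,10}. Remove smallest leaf 8, emit neighbor 3.
Step 6: leaves = {3,9,10}. Remove smallest leaf 3, emit neighbor 4.
Step 7: leaves = {9,10}. Remove smallest leaf 9, emit neighbor 2.
Step 8: leaves = {2,10}. Remove smallest leaf 2, emit neighbor 4.
Done: 2 vertices remain (4, 10). Sequence = [1 9 3 9 3 4 2 4]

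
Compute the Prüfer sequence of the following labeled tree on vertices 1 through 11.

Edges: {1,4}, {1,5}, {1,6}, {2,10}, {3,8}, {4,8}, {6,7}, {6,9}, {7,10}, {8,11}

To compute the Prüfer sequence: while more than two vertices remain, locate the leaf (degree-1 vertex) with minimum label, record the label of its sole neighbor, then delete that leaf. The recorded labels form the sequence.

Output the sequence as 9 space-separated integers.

Answer: 10 8 1 6 7 6 1 4 8

Derivation:
Step 1: leaves = {2,3,5,9,11}. Remove smallest leaf 2, emit neighbor 10.
Step 2: leaves = {3,5,9,10,11}. Remove smallest leaf 3, emit neighbor 8.
Step 3: leaves = {5,9,10,11}. Remove smallest leaf 5, emit neighbor 1.
Step 4: leaves = {9,10,11}. Remove smallest leaf 9, emit neighbor 6.
Step 5: leaves = {10,11}. Remove smallest leaf 10, emit neighbor 7.
Step 6: leaves = {7,11}. Remove smallest leaf 7, emit neighbor 6.
Step 7: leaves = {6,11}. Remove smallest leaf 6, emit neighbor 1.
Step 8: leaves = {1,11}. Remove smallest leaf 1, emit neighbor 4.
Step 9: leaves = {4,11}. Remove smallest leaf 4, emit neighbor 8.
Done: 2 vertices remain (8, 11). Sequence = [10 8 1 6 7 6 1 4 8]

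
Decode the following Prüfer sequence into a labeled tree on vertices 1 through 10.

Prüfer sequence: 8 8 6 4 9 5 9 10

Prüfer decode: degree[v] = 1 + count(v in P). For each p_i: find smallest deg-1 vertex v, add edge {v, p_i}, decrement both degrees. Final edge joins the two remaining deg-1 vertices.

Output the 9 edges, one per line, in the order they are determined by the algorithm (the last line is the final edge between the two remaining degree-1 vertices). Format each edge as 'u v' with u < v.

Initial degrees: {1:1, 2:1, 3:1, 4:2, 5:2, 6:2, 7:1, 8:3, 9:3, 10:2}
Step 1: smallest deg-1 vertex = 1, p_1 = 8. Add edge {1,8}. Now deg[1]=0, deg[8]=2.
Step 2: smallest deg-1 vertex = 2, p_2 = 8. Add edge {2,8}. Now deg[2]=0, deg[8]=1.
Step 3: smallest deg-1 vertex = 3, p_3 = 6. Add edge {3,6}. Now deg[3]=0, deg[6]=1.
Step 4: smallest deg-1 vertex = 6, p_4 = 4. Add edge {4,6}. Now deg[6]=0, deg[4]=1.
Step 5: smallest deg-1 vertex = 4, p_5 = 9. Add edge {4,9}. Now deg[4]=0, deg[9]=2.
Step 6: smallest deg-1 vertex = 7, p_6 = 5. Add edge {5,7}. Now deg[7]=0, deg[5]=1.
Step 7: smallest deg-1 vertex = 5, p_7 = 9. Add edge {5,9}. Now deg[5]=0, deg[9]=1.
Step 8: smallest deg-1 vertex = 8, p_8 = 10. Add edge {8,10}. Now deg[8]=0, deg[10]=1.
Final: two remaining deg-1 vertices are 9, 10. Add edge {9,10}.

Answer: 1 8
2 8
3 6
4 6
4 9
5 7
5 9
8 10
9 10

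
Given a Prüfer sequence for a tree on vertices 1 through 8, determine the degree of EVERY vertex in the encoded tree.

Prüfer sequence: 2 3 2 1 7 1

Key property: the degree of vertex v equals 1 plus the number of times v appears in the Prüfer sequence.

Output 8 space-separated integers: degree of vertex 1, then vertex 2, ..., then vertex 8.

Answer: 3 3 2 1 1 1 2 1

Derivation:
p_1 = 2: count[2] becomes 1
p_2 = 3: count[3] becomes 1
p_3 = 2: count[2] becomes 2
p_4 = 1: count[1] becomes 1
p_5 = 7: count[7] becomes 1
p_6 = 1: count[1] becomes 2
Degrees (1 + count): deg[1]=1+2=3, deg[2]=1+2=3, deg[3]=1+1=2, deg[4]=1+0=1, deg[5]=1+0=1, deg[6]=1+0=1, deg[7]=1+1=2, deg[8]=1+0=1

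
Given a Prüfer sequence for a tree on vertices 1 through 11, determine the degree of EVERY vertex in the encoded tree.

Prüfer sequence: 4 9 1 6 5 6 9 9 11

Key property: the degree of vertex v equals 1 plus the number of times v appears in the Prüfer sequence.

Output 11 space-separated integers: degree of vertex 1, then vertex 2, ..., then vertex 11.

Answer: 2 1 1 2 2 3 1 1 4 1 2

Derivation:
p_1 = 4: count[4] becomes 1
p_2 = 9: count[9] becomes 1
p_3 = 1: count[1] becomes 1
p_4 = 6: count[6] becomes 1
p_5 = 5: count[5] becomes 1
p_6 = 6: count[6] becomes 2
p_7 = 9: count[9] becomes 2
p_8 = 9: count[9] becomes 3
p_9 = 11: count[11] becomes 1
Degrees (1 + count): deg[1]=1+1=2, deg[2]=1+0=1, deg[3]=1+0=1, deg[4]=1+1=2, deg[5]=1+1=2, deg[6]=1+2=3, deg[7]=1+0=1, deg[8]=1+0=1, deg[9]=1+3=4, deg[10]=1+0=1, deg[11]=1+1=2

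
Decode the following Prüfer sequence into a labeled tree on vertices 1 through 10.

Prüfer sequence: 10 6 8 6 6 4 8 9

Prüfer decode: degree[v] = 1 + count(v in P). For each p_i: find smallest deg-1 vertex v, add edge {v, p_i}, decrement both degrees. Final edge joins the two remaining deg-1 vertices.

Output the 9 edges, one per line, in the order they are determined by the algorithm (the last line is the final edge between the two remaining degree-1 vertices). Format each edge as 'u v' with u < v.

Initial degrees: {1:1, 2:1, 3:1, 4:2, 5:1, 6:4, 7:1, 8:3, 9:2, 10:2}
Step 1: smallest deg-1 vertex = 1, p_1 = 10. Add edge {1,10}. Now deg[1]=0, deg[10]=1.
Step 2: smallest deg-1 vertex = 2, p_2 = 6. Add edge {2,6}. Now deg[2]=0, deg[6]=3.
Step 3: smallest deg-1 vertex = 3, p_3 = 8. Add edge {3,8}. Now deg[3]=0, deg[8]=2.
Step 4: smallest deg-1 vertex = 5, p_4 = 6. Add edge {5,6}. Now deg[5]=0, deg[6]=2.
Step 5: smallest deg-1 vertex = 7, p_5 = 6. Add edge {6,7}. Now deg[7]=0, deg[6]=1.
Step 6: smallest deg-1 vertex = 6, p_6 = 4. Add edge {4,6}. Now deg[6]=0, deg[4]=1.
Step 7: smallest deg-1 vertex = 4, p_7 = 8. Add edge {4,8}. Now deg[4]=0, deg[8]=1.
Step 8: smallest deg-1 vertex = 8, p_8 = 9. Add edge {8,9}. Now deg[8]=0, deg[9]=1.
Final: two remaining deg-1 vertices are 9, 10. Add edge {9,10}.

Answer: 1 10
2 6
3 8
5 6
6 7
4 6
4 8
8 9
9 10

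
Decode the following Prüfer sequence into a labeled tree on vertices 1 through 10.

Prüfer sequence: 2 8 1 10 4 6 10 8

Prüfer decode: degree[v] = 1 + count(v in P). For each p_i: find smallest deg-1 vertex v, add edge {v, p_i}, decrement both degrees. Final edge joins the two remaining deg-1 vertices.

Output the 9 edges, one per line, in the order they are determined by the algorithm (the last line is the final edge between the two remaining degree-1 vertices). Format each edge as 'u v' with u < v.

Initial degrees: {1:2, 2:2, 3:1, 4:2, 5:1, 6:2, 7:1, 8:3, 9:1, 10:3}
Step 1: smallest deg-1 vertex = 3, p_1 = 2. Add edge {2,3}. Now deg[3]=0, deg[2]=1.
Step 2: smallest deg-1 vertex = 2, p_2 = 8. Add edge {2,8}. Now deg[2]=0, deg[8]=2.
Step 3: smallest deg-1 vertex = 5, p_3 = 1. Add edge {1,5}. Now deg[5]=0, deg[1]=1.
Step 4: smallest deg-1 vertex = 1, p_4 = 10. Add edge {1,10}. Now deg[1]=0, deg[10]=2.
Step 5: smallest deg-1 vertex = 7, p_5 = 4. Add edge {4,7}. Now deg[7]=0, deg[4]=1.
Step 6: smallest deg-1 vertex = 4, p_6 = 6. Add edge {4,6}. Now deg[4]=0, deg[6]=1.
Step 7: smallest deg-1 vertex = 6, p_7 = 10. Add edge {6,10}. Now deg[6]=0, deg[10]=1.
Step 8: smallest deg-1 vertex = 9, p_8 = 8. Add edge {8,9}. Now deg[9]=0, deg[8]=1.
Final: two remaining deg-1 vertices are 8, 10. Add edge {8,10}.

Answer: 2 3
2 8
1 5
1 10
4 7
4 6
6 10
8 9
8 10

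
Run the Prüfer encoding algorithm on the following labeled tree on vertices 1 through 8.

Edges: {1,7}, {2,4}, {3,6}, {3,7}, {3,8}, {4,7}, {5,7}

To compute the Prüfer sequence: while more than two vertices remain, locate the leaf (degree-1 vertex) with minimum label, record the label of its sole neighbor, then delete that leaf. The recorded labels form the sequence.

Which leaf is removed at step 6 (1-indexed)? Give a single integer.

Answer: 7

Derivation:
Step 1: current leaves = {1,2,5,6,8}. Remove leaf 1 (neighbor: 7).
Step 2: current leaves = {2,5,6,8}. Remove leaf 2 (neighbor: 4).
Step 3: current leaves = {4,5,6,8}. Remove leaf 4 (neighbor: 7).
Step 4: current leaves = {5,6,8}. Remove leaf 5 (neighbor: 7).
Step 5: current leaves = {6,7,8}. Remove leaf 6 (neighbor: 3).
Step 6: current leaves = {7,8}. Remove leaf 7 (neighbor: 3).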